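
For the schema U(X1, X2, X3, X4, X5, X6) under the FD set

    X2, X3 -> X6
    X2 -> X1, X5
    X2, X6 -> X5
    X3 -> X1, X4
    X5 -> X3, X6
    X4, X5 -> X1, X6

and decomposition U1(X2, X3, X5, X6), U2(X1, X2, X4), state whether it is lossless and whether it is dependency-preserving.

Lossless test: (X2)⁺ = {X1, X2, X3, X4, X5, X6}, which contains all of one fragment — lossless.
Dependency preservation: the restricted closure of {X3} across the fragments never reaches {X1, X4}, so X3 → X1, X4 cannot be enforced without a join — not preserved.

lossless but not dependency-preserving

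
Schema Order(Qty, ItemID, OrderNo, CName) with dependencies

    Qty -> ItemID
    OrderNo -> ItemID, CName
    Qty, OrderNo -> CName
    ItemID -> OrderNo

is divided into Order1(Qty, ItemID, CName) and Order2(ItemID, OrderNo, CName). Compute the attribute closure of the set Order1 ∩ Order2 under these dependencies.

ItemID, OrderNo, CName

Order1 ∩ Order2 = {ItemID, CName}.
ItemID → OrderNo applies, adding OrderNo
Closure: {ItemID, OrderNo, CName}.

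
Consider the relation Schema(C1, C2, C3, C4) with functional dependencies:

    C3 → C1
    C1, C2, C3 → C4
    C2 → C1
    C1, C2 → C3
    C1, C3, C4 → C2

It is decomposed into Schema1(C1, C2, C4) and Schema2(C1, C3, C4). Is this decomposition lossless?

No

Common attributes: Schema1 ∩ Schema2 = {C1, C4}.
No dependency enlarges {C1, C4}, so (C1, C4)⁺ = {C1, C4}.
The closure contains neither all of Schema1 = {C1, C2, C4} nor all of Schema2 = {C1, C3, C4}, so the common attributes are not a superkey of either fragment. The join is lossy.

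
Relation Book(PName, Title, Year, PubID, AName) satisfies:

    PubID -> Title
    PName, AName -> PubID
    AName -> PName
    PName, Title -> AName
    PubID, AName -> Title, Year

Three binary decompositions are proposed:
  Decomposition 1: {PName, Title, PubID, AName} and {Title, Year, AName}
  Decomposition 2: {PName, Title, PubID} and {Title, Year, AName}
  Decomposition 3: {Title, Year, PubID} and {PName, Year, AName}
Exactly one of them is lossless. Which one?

Decomposition 1: common = {Title, AName}, closure = {PName, Title, Year, PubID, AName} → lossless.
Decomposition 2: common = {Title}, closure = {Title} → lossy.
Decomposition 3: common = {Year}, closure = {Year} → lossy.

Decomposition 1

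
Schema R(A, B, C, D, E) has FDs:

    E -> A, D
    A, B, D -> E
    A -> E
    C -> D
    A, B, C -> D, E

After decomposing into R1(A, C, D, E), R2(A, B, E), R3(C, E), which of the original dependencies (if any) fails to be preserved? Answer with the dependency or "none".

E → A, D lies within R1.
A, B, D → E: restricted closure across fragments reaches E.
A → E lies within R1.
C → D lies within R1.
A, B, C → D, E: restricted closure across fragments reaches D, E.
Every dependency is enforceable on the fragments, so the decomposition is dependency-preserving.

none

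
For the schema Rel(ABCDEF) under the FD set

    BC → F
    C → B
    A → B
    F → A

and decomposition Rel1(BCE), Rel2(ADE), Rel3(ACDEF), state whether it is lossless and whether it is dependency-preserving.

lossless but not dependency-preserving

Lossless test (chase): Rows 1 and 3 agree on C; apply C→B and equate their B entries. Rows 2 and 3 agree on A; apply A→B and equate their B entries. Rows 1 and 3 agree on BC; apply BC→F and equate their F entries. Rows 1 and 3 agree on F; apply F→A and equate their A entries. Row 3 is now all distinguished symbols — the join is lossless.
Dependency preservation: the restricted closure of {A} across the fragments never reaches {B}, so A → B cannot be enforced without a join — not preserved.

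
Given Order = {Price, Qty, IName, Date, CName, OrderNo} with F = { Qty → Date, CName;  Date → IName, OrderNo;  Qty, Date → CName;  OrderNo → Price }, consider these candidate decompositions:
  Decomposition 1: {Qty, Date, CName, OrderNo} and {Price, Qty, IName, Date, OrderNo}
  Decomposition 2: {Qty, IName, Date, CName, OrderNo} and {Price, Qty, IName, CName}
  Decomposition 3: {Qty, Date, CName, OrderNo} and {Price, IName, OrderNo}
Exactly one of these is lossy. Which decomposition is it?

Decomposition 3

Decomposition 1: common = {Qty, Date, OrderNo}, closure = {Price, Qty, IName, Date, CName, OrderNo} → lossless.
Decomposition 2: common = {Qty, IName, CName}, closure = {Price, Qty, IName, Date, CName, OrderNo} → lossless.
Decomposition 3: common = {OrderNo}, closure = {Price, OrderNo} → lossy.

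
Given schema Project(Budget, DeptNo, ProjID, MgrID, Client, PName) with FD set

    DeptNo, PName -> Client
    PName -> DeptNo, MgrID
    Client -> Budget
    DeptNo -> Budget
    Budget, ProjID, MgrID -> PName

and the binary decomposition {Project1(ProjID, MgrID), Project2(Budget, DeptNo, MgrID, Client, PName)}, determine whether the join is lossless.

No

Common attributes: Project1 ∩ Project2 = {MgrID}.
No dependency enlarges {MgrID}, so (MgrID)⁺ = {MgrID}.
The closure contains neither all of Project1 = {ProjID, MgrID} nor all of Project2 = {Budget, DeptNo, MgrID, Client, PName}, so the common attributes are not a superkey of either fragment. The join is lossy.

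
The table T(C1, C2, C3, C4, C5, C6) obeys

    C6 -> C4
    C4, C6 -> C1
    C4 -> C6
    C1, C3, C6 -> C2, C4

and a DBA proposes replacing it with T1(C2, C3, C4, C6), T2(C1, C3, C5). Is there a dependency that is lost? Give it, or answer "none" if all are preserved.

C4, C6 -> C1

Check C4, C6 → C1: no single fragment contains all of {C1, C4, C6}, and the restricted closure of {C4, C6} across the fragments never reaches {C1}.
C6 → C4 is preserved.
C4 → C6 is preserved.
C1, C3, C6 → C2, C4 is preserved.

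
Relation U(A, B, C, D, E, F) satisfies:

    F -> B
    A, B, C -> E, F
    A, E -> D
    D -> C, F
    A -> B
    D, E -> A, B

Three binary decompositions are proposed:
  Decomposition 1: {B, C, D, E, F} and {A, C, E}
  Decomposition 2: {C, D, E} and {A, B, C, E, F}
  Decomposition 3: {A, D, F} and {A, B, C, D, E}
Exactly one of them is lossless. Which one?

Decomposition 1: common = {C, E}, closure = {C, E} → lossy.
Decomposition 2: common = {C, E}, closure = {C, E} → lossy.
Decomposition 3: common = {A, D}, closure = {A, B, C, D, E, F} → lossless.

Decomposition 3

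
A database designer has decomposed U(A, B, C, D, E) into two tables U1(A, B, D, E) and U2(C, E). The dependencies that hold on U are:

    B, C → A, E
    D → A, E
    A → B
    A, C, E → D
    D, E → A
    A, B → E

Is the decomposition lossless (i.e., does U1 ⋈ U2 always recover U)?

Common attributes: U1 ∩ U2 = {E}.
No dependency enlarges {E}, so (E)⁺ = {E}.
The closure contains neither all of U1 = {A, B, D, E} nor all of U2 = {C, E}, so the common attributes are not a superkey of either fragment. The join is lossy.

No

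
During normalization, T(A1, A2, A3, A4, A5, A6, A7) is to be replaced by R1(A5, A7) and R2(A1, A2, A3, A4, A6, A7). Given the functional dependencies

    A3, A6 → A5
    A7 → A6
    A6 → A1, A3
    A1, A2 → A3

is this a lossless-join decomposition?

Common attributes: R1 ∩ R2 = {A7}.
Closure of {A7}: A7 → A6 applies, adding A6; A6 → A1, A3 applies, adding A1, A3; A3, A6 → A5 applies, adding A5. So (A7)⁺ = {A1, A3, A5, A6, A7}.
This closure contains every attribute of R1, so R1 ∩ R2 → R1. The join is lossless.

Yes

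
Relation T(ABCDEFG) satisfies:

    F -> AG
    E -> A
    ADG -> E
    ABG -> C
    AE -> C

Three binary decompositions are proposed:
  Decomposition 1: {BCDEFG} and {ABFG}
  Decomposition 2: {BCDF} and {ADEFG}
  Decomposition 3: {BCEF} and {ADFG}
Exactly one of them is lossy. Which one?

Decomposition 3

Decomposition 1: common = {BFG}, closure = {ABCFG} → lossless.
Decomposition 2: common = {DF}, closure = {ACDEFG} → lossless.
Decomposition 3: common = {F}, closure = {AFG} → lossy.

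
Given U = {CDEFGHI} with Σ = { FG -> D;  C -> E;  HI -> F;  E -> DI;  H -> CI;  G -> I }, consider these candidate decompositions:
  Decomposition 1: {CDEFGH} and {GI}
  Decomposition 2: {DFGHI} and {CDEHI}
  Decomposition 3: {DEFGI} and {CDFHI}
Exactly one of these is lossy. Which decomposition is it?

Decomposition 3

Decomposition 1: common = {G}, closure = {GI} → lossless.
Decomposition 2: common = {DHI}, closure = {CDEFHI} → lossless.
Decomposition 3: common = {DFI}, closure = {DFI} → lossy.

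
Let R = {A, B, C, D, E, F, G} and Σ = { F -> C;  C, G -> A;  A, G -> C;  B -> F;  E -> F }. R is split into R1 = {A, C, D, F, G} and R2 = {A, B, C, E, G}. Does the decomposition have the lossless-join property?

No

Common attributes: R1 ∩ R2 = {A, C, G}.
No dependency enlarges {A, C, G}, so (A, C, G)⁺ = {A, C, G}.
The closure contains neither all of R1 = {A, C, D, F, G} nor all of R2 = {A, B, C, E, G}, so the common attributes are not a superkey of either fragment. The join is lossy.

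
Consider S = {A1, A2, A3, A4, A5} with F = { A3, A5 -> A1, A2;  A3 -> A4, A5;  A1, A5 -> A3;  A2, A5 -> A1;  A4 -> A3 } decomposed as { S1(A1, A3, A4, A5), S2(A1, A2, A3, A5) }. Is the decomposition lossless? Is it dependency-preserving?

lossless and dependency-preserving

Lossless test: (A1, A3, A5)⁺ = {A1, A2, A3, A4, A5}, which contains all of one fragment — lossless.
Dependency preservation: every FD's attributes lie within a single fragment, so each can be enforced locally — preserved.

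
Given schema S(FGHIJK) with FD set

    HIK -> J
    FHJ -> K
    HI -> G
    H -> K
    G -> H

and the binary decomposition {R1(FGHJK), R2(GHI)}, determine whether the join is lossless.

No

Common attributes: R1 ∩ R2 = {GH}.
Closure of {GH}: H → K applies, adding K. So (GH)⁺ = {GHK}.
The closure contains neither all of R1 = {FGHJK} nor all of R2 = {GHI}, so the common attributes are not a superkey of either fragment. The join is lossy.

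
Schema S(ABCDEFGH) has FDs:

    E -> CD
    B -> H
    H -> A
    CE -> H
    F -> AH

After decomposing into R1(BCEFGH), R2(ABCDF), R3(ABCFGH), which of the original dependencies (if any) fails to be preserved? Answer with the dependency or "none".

E -> CD

Check E → CD: no single fragment contains all of {CDE}, and the restricted closure of {E} across the fragments never reaches {CD}.
B → H is preserved.
H → A is preserved.
CE → H is preserved.
F → AH is preserved.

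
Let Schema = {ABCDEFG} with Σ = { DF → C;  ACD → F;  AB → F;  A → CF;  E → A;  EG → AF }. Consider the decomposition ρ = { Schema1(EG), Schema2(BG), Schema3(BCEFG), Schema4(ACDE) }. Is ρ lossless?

No

Chase test. Columns are ABCDEFG; row i has aⱼ where attribute j ∈ Schemai, else bᵢⱼ.
Initial tableau (one row per fragment):
  row 1: b11 b12 b13 b14 a5 b16 a7
  row 2: b21 a2 b23 b24 b25 b26 a7
  row 3: b31 a2 a3 b34 a5 a6 a7
  row 4: a1 b42 a3 a4 a5 b46 b47
Rows 1 and 3 agree on E; apply E→A and equate their A entries.
Rows 1 and 4 agree on E; apply E→A and equate their A entries.
Rows 1 and 3 agree on EG; apply EG→AF and equate their AF entries.
Rows 1 and 3 agree on A; apply A→CF and equate their CF entries.
Rows 1 and 4 agree on A; apply A→CF and equate their CF entries.
No row becomes fully distinguished — the join is lossy.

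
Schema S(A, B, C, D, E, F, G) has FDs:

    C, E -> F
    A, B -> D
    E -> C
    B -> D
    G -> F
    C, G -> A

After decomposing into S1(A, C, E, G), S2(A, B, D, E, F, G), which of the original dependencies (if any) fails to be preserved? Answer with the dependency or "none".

C, E → F: restricted closure across fragments reaches F.
A, B → D lies within S2.
E → C lies within S1.
B → D lies within S2.
G → F lies within S2.
C, G → A lies within S1.
Every dependency is enforceable on the fragments, so the decomposition is dependency-preserving.

none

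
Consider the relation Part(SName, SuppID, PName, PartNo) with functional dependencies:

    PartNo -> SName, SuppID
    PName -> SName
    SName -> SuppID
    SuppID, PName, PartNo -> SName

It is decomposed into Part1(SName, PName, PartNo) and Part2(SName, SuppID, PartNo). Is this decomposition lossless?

Yes

Common attributes: Part1 ∩ Part2 = {SName, PartNo}.
Closure of {SName, PartNo}: PartNo → SName, SuppID applies, adding SuppID. So (SName, PartNo)⁺ = {SName, SuppID, PartNo}.
This closure contains every attribute of Part2, so Part1 ∩ Part2 → Part2. The join is lossless.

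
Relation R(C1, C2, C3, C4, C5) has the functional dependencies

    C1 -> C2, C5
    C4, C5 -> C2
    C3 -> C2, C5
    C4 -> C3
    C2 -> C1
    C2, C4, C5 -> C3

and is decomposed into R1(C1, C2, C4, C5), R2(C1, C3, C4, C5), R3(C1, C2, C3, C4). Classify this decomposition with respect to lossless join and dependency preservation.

Lossless test (chase): Rows 1 and 2 agree on C1; apply C1→C2, C5 and equate their C2, C5 entries. Rows 1 and 3 agree on C1; apply C1→C2, C5 and equate their C2, C5 entries. Rows 1 and 2 agree on C4; apply C4→C3 and equate their C3 entries. Row 1 is now all distinguished symbols — the join is lossless.
Dependency preservation: C3 → C2, C5; C2, C4, C5 → C3 are not contained in any single fragment, but the restricted closure of each left-hand side across the fragments still reaches the right-hand side; the remaining FDs each lie inside some fragment. All dependencies are preserved.

lossless and dependency-preserving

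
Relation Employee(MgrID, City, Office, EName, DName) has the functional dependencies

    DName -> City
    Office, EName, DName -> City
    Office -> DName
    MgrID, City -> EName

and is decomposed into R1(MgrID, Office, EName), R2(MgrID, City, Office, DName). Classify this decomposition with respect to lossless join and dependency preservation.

lossless but not dependency-preserving

Lossless test: (MgrID, Office)⁺ = {MgrID, City, Office, EName, DName}, which contains all of one fragment — lossless.
Dependency preservation: the restricted closure of {MgrID, City} across the fragments never reaches {EName}, so MgrID, City → EName cannot be enforced without a join — not preserved.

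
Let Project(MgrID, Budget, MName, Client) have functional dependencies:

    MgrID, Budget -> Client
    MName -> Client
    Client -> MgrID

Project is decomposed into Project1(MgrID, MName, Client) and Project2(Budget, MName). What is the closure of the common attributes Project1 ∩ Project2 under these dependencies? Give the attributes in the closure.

MgrID, MName, Client

Project1 ∩ Project2 = {MName}.
MName → Client applies, adding Client
Client → MgrID applies, adding MgrID
Closure: {MgrID, MName, Client}.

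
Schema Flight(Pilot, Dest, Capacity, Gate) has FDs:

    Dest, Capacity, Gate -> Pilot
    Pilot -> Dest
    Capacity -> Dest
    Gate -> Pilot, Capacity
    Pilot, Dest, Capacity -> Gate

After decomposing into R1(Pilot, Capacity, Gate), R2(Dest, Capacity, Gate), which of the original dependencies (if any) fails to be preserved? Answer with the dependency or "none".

Pilot -> Dest

Check Pilot → Dest: no single fragment contains all of {Pilot, Dest}, and the restricted closure of {Pilot} across the fragments never reaches {Dest}.
Dest, Capacity, Gate → Pilot is preserved.
Capacity → Dest is preserved.
Gate → Pilot, Capacity is preserved.
Pilot, Dest, Capacity → Gate is preserved.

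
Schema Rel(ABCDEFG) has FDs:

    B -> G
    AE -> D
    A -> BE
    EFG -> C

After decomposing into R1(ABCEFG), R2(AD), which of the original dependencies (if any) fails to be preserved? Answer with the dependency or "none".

none

B → G lies within R1.
AE → D: restricted closure across fragments reaches D.
A → BE lies within R1.
EFG → C lies within R1.
Every dependency is enforceable on the fragments, so the decomposition is dependency-preserving.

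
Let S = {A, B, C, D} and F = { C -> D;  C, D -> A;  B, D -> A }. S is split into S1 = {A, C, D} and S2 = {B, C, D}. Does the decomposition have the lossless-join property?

Yes

Common attributes: S1 ∩ S2 = {C, D}.
Closure of {C, D}: C, D → A applies, adding A. So (C, D)⁺ = {A, C, D}.
This closure contains every attribute of S1, so S1 ∩ S2 → S1. The join is lossless.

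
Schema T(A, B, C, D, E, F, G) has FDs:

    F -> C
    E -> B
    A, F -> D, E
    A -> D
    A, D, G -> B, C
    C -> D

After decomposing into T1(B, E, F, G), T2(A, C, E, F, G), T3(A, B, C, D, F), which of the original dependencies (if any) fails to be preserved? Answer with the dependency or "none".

A, D, G -> B, C

Check A, D, G → B, C: no single fragment contains all of {A, B, C, D, G}, and the restricted closure of {A, D, G} across the fragments never reaches {B, C}.
F → C is preserved.
E → B is preserved.
A, F → D, E is preserved.
A → D is preserved.
C → D is preserved.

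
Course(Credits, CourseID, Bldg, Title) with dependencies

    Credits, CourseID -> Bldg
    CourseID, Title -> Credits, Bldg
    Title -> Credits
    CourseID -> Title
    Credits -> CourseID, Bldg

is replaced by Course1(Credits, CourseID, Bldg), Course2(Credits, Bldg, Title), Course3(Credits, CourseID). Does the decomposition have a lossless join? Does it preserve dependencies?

Lossless test (chase): Rows 1 and 3 agree on Credits, CourseID; apply Credits, CourseID→Bldg and equate their Bldg entries. Rows 1 and 3 agree on CourseID; apply CourseID→Title and equate their Title entries. Rows 1 and 2 agree on Credits; apply Credits→CourseID, Bldg and equate their CourseID, Bldg entries. Rows 1 and 2 agree on CourseID; apply CourseID→Title and equate their Title entries. Row 1 is now all distinguished symbols — the join is lossless.
Dependency preservation: CourseID, Title → Credits, Bldg; CourseID → Title are not contained in any single fragment, but the restricted closure of each left-hand side across the fragments still reaches the right-hand side; the remaining FDs each lie inside some fragment. All dependencies are preserved.

lossless and dependency-preserving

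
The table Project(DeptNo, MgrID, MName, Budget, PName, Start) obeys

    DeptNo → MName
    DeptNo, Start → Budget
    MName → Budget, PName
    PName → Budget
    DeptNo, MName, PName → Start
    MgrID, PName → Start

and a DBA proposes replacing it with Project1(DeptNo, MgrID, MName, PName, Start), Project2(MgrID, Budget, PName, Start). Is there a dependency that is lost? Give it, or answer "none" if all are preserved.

none

DeptNo → MName lies within Project1.
DeptNo, Start → Budget: restricted closure across fragments reaches Budget.
MName → Budget, PName: restricted closure across fragments reaches Budget, PName.
PName → Budget lies within Project2.
DeptNo, MName, PName → Start lies within Project1.
MgrID, PName → Start lies within Project1.
Every dependency is enforceable on the fragments, so the decomposition is dependency-preserving.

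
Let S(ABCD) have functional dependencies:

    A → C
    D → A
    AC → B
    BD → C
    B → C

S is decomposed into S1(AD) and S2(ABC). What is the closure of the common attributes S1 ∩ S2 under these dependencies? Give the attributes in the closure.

ABC

S1 ∩ S2 = {A}.
A → C applies, adding C
AC → B applies, adding B
Closure: {ABC}.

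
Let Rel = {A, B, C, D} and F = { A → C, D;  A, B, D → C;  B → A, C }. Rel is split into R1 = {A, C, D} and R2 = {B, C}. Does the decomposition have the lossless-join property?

Common attributes: R1 ∩ R2 = {C}.
No dependency enlarges {C}, so (C)⁺ = {C}.
The closure contains neither all of R1 = {A, C, D} nor all of R2 = {B, C}, so the common attributes are not a superkey of either fragment. The join is lossy.

No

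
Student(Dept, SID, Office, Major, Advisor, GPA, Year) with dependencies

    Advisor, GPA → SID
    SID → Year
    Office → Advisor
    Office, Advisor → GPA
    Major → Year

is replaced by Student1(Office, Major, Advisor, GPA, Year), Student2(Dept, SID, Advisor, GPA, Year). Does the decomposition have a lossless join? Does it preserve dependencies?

Lossless test: (Advisor, GPA, Year)⁺ = {SID, Advisor, GPA, Year}, which is a superkey of neither fragment — lossy.
Dependency preservation: every FD's attributes lie within a single fragment, so each can be enforced locally — preserved.

lossy but dependency-preserving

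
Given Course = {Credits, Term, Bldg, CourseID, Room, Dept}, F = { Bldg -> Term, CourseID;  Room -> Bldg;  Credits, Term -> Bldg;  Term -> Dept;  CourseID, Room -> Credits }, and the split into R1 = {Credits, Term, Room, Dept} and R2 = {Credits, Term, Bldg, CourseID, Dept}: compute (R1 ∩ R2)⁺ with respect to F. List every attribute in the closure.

Credits, Term, Bldg, CourseID, Dept

R1 ∩ R2 = {Credits, Term, Dept}.
Credits, Term → Bldg applies, adding Bldg
Bldg → Term, CourseID applies, adding CourseID
Closure: {Credits, Term, Bldg, CourseID, Dept}.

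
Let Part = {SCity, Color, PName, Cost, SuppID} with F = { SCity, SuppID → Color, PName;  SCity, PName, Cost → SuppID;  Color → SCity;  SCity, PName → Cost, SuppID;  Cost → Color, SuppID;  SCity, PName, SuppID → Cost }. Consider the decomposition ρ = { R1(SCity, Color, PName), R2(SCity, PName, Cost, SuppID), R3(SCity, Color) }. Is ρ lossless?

Chase test. Columns are SCity, Color, PName, Cost, SuppID; row i has aⱼ where attribute j ∈ Ri, else bᵢⱼ.
Initial tableau (one row per fragment):
  row 1: a1 a2 a3 b14 b15
  row 2: a1 b22 a3 a4 a5
  row 3: a1 a2 b33 b34 b35
Rows 1 and 2 agree on SCity, PName; apply SCity, PName→Cost, SuppID and equate their Cost, SuppID entries.
Rows 1 and 2 agree on Cost; apply Cost→Color, SuppID and equate their Color, SuppID entries.
Row 1 is now all distinguished symbols — the join is lossless.

Yes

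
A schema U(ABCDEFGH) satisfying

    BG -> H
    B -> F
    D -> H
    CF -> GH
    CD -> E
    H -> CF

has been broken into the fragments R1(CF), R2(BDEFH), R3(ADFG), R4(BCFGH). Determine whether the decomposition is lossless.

No

Chase test. Columns are ABCDEFGH; row i has aⱼ where attribute j ∈ Ri, else bᵢⱼ.
Initial tableau (one row per fragment):
  row 1: b11 b12 a3 b14 b15 a6 b17 b18
  row 2: b21 a2 b23 a4 a5 a6 b27 a8
  row 3: a1 b32 b33 a4 b35 a6 a7 b38
  row 4: b41 a2 a3 b44 b45 a6 a7 a8
Rows 2 and 3 agree on D; apply D→H and equate their H entries.
Rows 1 and 4 agree on CF; apply CF→GH and equate their GH entries.
Rows 1 and 2 agree on H; apply H→CF and equate their CF entries.
Rows 1 and 3 agree on H; apply H→CF and equate their CF entries.
Rows 1 and 2 agree on CF; apply CF→GH and equate their GH entries.
Rows 2 and 3 agree on CD; apply CD→E and equate their E entries.
No row becomes fully distinguished — the join is lossy.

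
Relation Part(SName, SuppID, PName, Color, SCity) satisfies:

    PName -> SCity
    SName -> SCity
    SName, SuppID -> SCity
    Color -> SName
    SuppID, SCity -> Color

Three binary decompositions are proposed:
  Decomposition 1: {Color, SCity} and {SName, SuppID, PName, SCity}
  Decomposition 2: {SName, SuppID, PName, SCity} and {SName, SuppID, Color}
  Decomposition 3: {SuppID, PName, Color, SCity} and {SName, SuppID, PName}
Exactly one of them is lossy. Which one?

Decomposition 1

Decomposition 1: common = {SCity}, closure = {SCity} → lossy.
Decomposition 2: common = {SName, SuppID}, closure = {SName, SuppID, Color, SCity} → lossless.
Decomposition 3: common = {SuppID, PName}, closure = {SName, SuppID, PName, Color, SCity} → lossless.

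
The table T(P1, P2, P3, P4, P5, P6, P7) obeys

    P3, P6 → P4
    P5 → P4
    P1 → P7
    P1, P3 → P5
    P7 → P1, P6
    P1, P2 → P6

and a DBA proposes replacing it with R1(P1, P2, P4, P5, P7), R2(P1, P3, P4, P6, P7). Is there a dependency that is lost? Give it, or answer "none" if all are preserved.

P1, P3 → P5

Check P1, P3 → P5: no single fragment contains all of {P1, P3, P5}, and the restricted closure of {P1, P3} across the fragments never reaches {P5}.
P3, P6 → P4 is preserved.
P5 → P4 is preserved.
P1 → P7 is preserved.
P7 → P1, P6 is preserved.
P1, P2 → P6 is preserved.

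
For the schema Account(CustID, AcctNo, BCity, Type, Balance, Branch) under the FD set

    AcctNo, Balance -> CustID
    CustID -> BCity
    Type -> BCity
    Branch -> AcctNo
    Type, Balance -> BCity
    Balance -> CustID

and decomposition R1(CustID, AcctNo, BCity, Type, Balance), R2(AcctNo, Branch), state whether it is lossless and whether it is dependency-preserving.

lossy but dependency-preserving

Lossless test: (AcctNo)⁺ = {AcctNo}, which is a superkey of neither fragment — lossy.
Dependency preservation: every FD's attributes lie within a single fragment, so each can be enforced locally — preserved.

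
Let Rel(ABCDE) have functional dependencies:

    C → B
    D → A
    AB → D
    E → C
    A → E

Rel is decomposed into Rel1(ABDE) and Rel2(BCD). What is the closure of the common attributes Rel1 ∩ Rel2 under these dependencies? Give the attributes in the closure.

ABCDE

Rel1 ∩ Rel2 = {BD}.
D → A applies, adding A
A → E applies, adding E
E → C applies, adding C
Closure: {ABCDE}.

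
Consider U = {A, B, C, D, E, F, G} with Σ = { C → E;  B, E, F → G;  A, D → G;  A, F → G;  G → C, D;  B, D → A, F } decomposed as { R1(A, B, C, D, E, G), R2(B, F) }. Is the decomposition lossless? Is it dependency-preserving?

Lossless test: (B)⁺ = {B}, which is a superkey of neither fragment — lossy.
Dependency preservation: the restricted closure of {B, E, F} across the fragments never reaches {G}, so B, E, F → G cannot be enforced without a join — not preserved.

lossy and not dependency-preserving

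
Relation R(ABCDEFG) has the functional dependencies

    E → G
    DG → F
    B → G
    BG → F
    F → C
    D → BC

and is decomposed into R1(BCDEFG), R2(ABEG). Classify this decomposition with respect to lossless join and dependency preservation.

lossy but dependency-preserving

Lossless test: (BEG)⁺ = {BCEFG}, which is a superkey of neither fragment — lossy.
Dependency preservation: every FD's attributes lie within a single fragment, so each can be enforced locally — preserved.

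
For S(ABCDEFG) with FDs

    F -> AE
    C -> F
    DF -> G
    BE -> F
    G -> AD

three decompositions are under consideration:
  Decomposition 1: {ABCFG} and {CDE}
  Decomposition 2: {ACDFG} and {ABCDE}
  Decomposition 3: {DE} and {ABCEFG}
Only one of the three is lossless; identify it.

Decomposition 2

Decomposition 1: common = {C}, closure = {ACEF} → lossy.
Decomposition 2: common = {ACD}, closure = {ACDEFG} → lossless.
Decomposition 3: common = {E}, closure = {E} → lossy.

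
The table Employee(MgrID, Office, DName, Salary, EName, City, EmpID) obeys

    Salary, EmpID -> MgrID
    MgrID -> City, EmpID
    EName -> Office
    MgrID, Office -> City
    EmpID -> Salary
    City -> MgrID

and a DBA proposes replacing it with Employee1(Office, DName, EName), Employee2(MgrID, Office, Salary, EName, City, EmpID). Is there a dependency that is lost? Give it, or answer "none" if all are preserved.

none

Salary, EmpID → MgrID lies within Employee2.
MgrID → City, EmpID lies within Employee2.
EName → Office lies within Employee1.
MgrID, Office → City lies within Employee2.
EmpID → Salary lies within Employee2.
City → MgrID lies within Employee2.
Every dependency is enforceable on the fragments, so the decomposition is dependency-preserving.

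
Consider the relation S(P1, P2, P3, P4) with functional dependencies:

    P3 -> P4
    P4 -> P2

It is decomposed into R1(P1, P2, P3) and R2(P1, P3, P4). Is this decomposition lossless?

Common attributes: R1 ∩ R2 = {P1, P3}.
Closure of {P1, P3}: P3 → P4 applies, adding P4; P4 → P2 applies, adding P2. So (P1, P3)⁺ = {P1, P2, P3, P4}.
This closure contains every attribute of R1, so R1 ∩ R2 → R1. The join is lossless.

Yes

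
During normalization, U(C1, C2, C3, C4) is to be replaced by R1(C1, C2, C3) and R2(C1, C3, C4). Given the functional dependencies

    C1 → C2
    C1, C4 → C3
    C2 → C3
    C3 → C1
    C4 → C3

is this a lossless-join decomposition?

Yes

Common attributes: R1 ∩ R2 = {C1, C3}.
Closure of {C1, C3}: C1 → C2 applies, adding C2. So (C1, C3)⁺ = {C1, C2, C3}.
This closure contains every attribute of R1, so R1 ∩ R2 → R1. The join is lossless.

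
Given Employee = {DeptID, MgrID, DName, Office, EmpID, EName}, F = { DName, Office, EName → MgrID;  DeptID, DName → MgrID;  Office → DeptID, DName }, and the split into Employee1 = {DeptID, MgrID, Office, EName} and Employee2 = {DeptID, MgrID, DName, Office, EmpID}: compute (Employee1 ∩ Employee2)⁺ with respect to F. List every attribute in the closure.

DeptID, MgrID, DName, Office

Employee1 ∩ Employee2 = {DeptID, MgrID, Office}.
Office → DeptID, DName applies, adding DName
Closure: {DeptID, MgrID, DName, Office}.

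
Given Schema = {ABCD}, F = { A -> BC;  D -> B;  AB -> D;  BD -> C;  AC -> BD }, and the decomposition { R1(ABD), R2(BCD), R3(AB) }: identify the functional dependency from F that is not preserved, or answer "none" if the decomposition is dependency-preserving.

A → BC: restricted closure across fragments reaches BC.
D → B lies within R1.
AB → D lies within R1.
BD → C lies within R2.
AC → BD: restricted closure across fragments reaches BD.
Every dependency is enforceable on the fragments, so the decomposition is dependency-preserving.

none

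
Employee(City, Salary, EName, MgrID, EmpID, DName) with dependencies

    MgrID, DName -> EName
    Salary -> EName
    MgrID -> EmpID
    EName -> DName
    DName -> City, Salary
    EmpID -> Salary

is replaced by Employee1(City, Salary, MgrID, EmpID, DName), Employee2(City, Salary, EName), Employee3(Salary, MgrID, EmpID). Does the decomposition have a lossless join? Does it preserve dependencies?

lossless and dependency-preserving

Lossless test (chase): Rows 1 and 2 agree on Salary; apply Salary→EName and equate their EName entries. Rows 1 and 3 agree on Salary; apply Salary→EName and equate their EName entries. Rows 1 and 2 agree on EName; apply EName→DName and equate their DName entries. Rows 1 and 3 agree on EName; apply EName→DName and equate their DName entries. Rows 1 and 3 agree on DName; apply DName→City, Salary and equate their City, Salary entries. Row 1 is now all distinguished symbols — the join is lossless.
Dependency preservation: MgrID, DName → EName; EName → DName are not contained in any single fragment, but the restricted closure of each left-hand side across the fragments still reaches the right-hand side; the remaining FDs each lie inside some fragment. All dependencies are preserved.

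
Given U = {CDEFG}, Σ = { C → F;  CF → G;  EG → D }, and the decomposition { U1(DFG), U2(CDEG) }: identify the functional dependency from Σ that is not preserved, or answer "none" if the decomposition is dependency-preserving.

Check C → F: no single fragment contains all of {CF}, and the restricted closure of {C} across the fragments never reaches {F}.
CF → G is preserved.
EG → D is preserved.

C → F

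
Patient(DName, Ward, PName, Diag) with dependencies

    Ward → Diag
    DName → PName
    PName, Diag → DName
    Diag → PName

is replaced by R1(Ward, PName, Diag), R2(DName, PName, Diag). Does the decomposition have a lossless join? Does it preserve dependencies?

lossless and dependency-preserving

Lossless test: (PName, Diag)⁺ = {DName, PName, Diag}, which contains all of one fragment — lossless.
Dependency preservation: every FD's attributes lie within a single fragment, so each can be enforced locally — preserved.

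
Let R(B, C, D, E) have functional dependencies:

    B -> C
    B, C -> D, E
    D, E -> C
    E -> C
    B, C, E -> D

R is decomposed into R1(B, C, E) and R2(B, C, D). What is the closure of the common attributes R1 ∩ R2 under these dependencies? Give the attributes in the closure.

B, C, D, E

R1 ∩ R2 = {B, C}.
B, C → D, E applies, adding D, E
Closure: {B, C, D, E}.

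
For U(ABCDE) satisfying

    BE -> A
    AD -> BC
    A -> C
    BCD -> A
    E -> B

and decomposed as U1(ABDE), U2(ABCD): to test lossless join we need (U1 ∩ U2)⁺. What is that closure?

ABCD

U1 ∩ U2 = {ABD}.
AD → BC applies, adding C
Closure: {ABCD}.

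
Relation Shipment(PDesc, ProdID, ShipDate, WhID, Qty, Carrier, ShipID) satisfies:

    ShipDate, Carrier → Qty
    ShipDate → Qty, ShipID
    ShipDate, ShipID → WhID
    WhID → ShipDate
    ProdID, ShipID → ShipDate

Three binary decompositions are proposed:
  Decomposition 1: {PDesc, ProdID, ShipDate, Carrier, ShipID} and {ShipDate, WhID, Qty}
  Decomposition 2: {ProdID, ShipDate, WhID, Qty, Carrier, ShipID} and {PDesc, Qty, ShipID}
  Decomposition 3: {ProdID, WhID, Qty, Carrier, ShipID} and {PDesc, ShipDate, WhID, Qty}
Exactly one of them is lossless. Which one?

Decomposition 1

Decomposition 1: common = {ShipDate}, closure = {ShipDate, WhID, Qty, ShipID} → lossless.
Decomposition 2: common = {Qty, ShipID}, closure = {Qty, ShipID} → lossy.
Decomposition 3: common = {WhID, Qty}, closure = {ShipDate, WhID, Qty, ShipID} → lossy.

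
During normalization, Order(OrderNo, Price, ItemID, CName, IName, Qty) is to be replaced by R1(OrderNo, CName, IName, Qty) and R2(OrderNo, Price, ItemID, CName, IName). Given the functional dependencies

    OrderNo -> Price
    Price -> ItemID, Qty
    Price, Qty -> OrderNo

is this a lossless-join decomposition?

Common attributes: R1 ∩ R2 = {OrderNo, CName, IName}.
Closure of {OrderNo, CName, IName}: OrderNo → Price applies, adding Price; Price → ItemID, Qty applies, adding ItemID, Qty. So (OrderNo, CName, IName)⁺ = {OrderNo, Price, ItemID, CName, IName, Qty}.
This closure contains every attribute of R1, so R1 ∩ R2 → R1. The join is lossless.

Yes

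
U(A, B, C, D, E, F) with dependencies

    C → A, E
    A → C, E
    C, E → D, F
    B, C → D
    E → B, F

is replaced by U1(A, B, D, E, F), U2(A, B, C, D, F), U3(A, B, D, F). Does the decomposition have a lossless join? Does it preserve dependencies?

Lossless test (chase): Rows 1 and 2 agree on A; apply A→C, E and equate their C, E entries. Rows 1 and 3 agree on A; apply A→C, E and equate their C, E entries. Row 1 is now all distinguished symbols — the join is lossless.
Dependency preservation: C → A, E; A → C, E; C, E → D, F are not contained in any single fragment, but the restricted closure of each left-hand side across the fragments still reaches the right-hand side; the remaining FDs each lie inside some fragment. All dependencies are preserved.

lossless and dependency-preserving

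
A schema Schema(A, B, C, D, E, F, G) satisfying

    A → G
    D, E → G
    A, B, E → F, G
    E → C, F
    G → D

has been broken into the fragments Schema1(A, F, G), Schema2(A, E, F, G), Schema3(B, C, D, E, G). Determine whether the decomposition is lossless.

Chase test. Columns are A, B, C, D, E, F, G; row i has aⱼ where attribute j ∈ Schemai, else bᵢⱼ.
Initial tableau (one row per fragment):
  row 1: a1 b12 b13 b14 b15 a6 a7
  row 2: a1 b22 b23 b24 a5 a6 a7
  row 3: b31 a2 a3 a4 a5 b36 a7
Rows 2 and 3 agree on E; apply E→C, F and equate their C, F entries.
Rows 1 and 2 agree on G; apply G→D and equate their D entries.
Rows 1 and 3 agree on G; apply G→D and equate their D entries.
No row becomes fully distinguished — the join is lossy.

No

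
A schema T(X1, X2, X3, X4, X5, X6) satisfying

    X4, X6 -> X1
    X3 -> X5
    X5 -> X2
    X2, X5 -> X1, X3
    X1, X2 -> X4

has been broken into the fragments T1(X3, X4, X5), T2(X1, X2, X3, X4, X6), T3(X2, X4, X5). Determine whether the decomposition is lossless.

Chase test. Columns are X1, X2, X3, X4, X5, X6; row i has aⱼ where attribute j ∈ Ti, else bᵢⱼ.
Initial tableau (one row per fragment):
  row 1: b11 b12 a3 a4 a5 b16
  row 2: a1 a2 a3 a4 b25 a6
  row 3: b31 a2 b33 a4 a5 b36
Rows 1 and 2 agree on X3; apply X3→X5 and equate their X5 entries.
Rows 1 and 2 agree on X5; apply X5→X2 and equate their X2 entries.
Rows 1 and 2 agree on X2, X5; apply X2, X5→X1, X3 and equate their X1, X3 entries.
Rows 1 and 3 agree on X2, X5; apply X2, X5→X1, X3 and equate their X1, X3 entries.
Row 2 is now all distinguished symbols — the join is lossless.

Yes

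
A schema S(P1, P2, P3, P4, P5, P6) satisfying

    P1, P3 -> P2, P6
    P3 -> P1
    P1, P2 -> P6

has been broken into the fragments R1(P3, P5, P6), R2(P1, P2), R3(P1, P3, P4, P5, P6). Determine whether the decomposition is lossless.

Chase test. Columns are P1, P2, P3, P4, P5, P6; row i has aⱼ where attribute j ∈ Ri, else bᵢⱼ.
Initial tableau (one row per fragment):
  row 1: b11 b12 a3 b14 a5 a6
  row 2: a1 a2 b23 b24 b25 b26
  row 3: a1 b32 a3 a4 a5 a6
Rows 1 and 3 agree on P3; apply P3→P1 and equate their P1 entries.
Rows 1 and 3 agree on P1, P3; apply P1, P3→P2, P6 and equate their P2, P6 entries.
No row becomes fully distinguished — the join is lossy.

No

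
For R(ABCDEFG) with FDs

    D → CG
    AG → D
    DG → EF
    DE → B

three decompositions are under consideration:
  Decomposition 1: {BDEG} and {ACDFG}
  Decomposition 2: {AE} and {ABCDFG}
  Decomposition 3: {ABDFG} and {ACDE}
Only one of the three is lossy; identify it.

Decomposition 1: common = {DG}, closure = {BCDEFG} → lossless.
Decomposition 2: common = {A}, closure = {A} → lossy.
Decomposition 3: common = {AD}, closure = {ABCDEFG} → lossless.

Decomposition 2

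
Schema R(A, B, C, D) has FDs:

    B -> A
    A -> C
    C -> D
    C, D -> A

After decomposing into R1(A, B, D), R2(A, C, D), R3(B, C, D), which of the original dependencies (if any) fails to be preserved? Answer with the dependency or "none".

B → A lies within R1.
A → C lies within R2.
C → D lies within R2.
C, D → A lies within R2.
Every dependency is enforceable on the fragments, so the decomposition is dependency-preserving.

none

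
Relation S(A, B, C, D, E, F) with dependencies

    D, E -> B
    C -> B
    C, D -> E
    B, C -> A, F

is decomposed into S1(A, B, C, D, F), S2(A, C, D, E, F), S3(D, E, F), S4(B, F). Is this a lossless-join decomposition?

Yes

Chase test. Columns are A, B, C, D, E, F; row i has aⱼ where attribute j ∈ Si, else bᵢⱼ.
Initial tableau (one row per fragment):
  row 1: a1 a2 a3 a4 b15 a6
  row 2: a1 b22 a3 a4 a5 a6
  row 3: b31 b32 b33 a4 a5 a6
  row 4: b41 a2 b43 b44 b45 a6
Rows 2 and 3 agree on D, E; apply D, E→B and equate their B entries.
Rows 1 and 2 agree on C; apply C→B and equate their B entries.
Rows 1 and 2 agree on C, D; apply C, D→E and equate their E entries.
Row 1 is now all distinguished symbols — the join is lossless.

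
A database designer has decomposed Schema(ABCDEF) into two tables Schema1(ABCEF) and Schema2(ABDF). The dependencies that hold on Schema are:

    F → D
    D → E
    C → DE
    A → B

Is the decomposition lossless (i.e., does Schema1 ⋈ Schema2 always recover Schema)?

Common attributes: Schema1 ∩ Schema2 = {ABF}.
Closure of {ABF}: F → D applies, adding D; D → E applies, adding E. So (ABF)⁺ = {ABDEF}.
This closure contains every attribute of Schema2, so Schema1 ∩ Schema2 → Schema2. The join is lossless.

Yes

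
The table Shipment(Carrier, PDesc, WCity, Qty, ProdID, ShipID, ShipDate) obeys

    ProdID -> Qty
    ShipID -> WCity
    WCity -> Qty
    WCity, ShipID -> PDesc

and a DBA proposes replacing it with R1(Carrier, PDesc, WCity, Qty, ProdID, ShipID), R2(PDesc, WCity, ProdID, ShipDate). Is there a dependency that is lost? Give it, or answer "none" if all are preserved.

ProdID → Qty lies within R1.
ShipID → WCity lies within R1.
WCity → Qty lies within R1.
WCity, ShipID → PDesc lies within R1.
Every dependency is enforceable on the fragments, so the decomposition is dependency-preserving.

none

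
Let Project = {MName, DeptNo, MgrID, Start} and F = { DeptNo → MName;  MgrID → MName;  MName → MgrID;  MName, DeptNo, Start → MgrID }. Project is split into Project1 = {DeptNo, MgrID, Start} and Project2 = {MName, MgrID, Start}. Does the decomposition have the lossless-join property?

Yes

Common attributes: Project1 ∩ Project2 = {MgrID, Start}.
Closure of {MgrID, Start}: MgrID → MName applies, adding MName. So (MgrID, Start)⁺ = {MName, MgrID, Start}.
This closure contains every attribute of Project2, so Project1 ∩ Project2 → Project2. The join is lossless.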